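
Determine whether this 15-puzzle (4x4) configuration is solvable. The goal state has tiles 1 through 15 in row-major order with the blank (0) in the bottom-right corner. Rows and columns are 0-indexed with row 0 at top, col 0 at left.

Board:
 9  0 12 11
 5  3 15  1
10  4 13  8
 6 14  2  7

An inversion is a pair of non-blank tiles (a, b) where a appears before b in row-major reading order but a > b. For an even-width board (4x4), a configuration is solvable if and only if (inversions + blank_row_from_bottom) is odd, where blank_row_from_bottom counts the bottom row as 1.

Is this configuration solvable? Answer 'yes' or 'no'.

Inversions: 58
Blank is in row 0 (0-indexed from top), which is row 4 counting from the bottom (bottom = 1).
58 + 4 = 62, which is even, so the puzzle is not solvable.

Answer: no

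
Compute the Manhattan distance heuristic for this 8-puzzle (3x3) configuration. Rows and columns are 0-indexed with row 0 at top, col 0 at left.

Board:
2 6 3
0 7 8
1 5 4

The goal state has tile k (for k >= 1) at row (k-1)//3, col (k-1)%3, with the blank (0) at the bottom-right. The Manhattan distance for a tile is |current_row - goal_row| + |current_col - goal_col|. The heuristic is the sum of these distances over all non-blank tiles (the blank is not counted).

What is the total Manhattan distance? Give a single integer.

Tile 2: at (0,0), goal (0,1), distance |0-0|+|0-1| = 1
Tile 6: at (0,1), goal (1,2), distance |0-1|+|1-2| = 2
Tile 3: at (0,2), goal (0,2), distance |0-0|+|2-2| = 0
Tile 7: at (1,1), goal (2,0), distance |1-2|+|1-0| = 2
Tile 8: at (1,2), goal (2,1), distance |1-2|+|2-1| = 2
Tile 1: at (2,0), goal (0,0), distance |2-0|+|0-0| = 2
Tile 5: at (2,1), goal (1,1), distance |2-1|+|1-1| = 1
Tile 4: at (2,2), goal (1,0), distance |2-1|+|2-0| = 3
Sum: 1 + 2 + 0 + 2 + 2 + 2 + 1 + 3 = 13

Answer: 13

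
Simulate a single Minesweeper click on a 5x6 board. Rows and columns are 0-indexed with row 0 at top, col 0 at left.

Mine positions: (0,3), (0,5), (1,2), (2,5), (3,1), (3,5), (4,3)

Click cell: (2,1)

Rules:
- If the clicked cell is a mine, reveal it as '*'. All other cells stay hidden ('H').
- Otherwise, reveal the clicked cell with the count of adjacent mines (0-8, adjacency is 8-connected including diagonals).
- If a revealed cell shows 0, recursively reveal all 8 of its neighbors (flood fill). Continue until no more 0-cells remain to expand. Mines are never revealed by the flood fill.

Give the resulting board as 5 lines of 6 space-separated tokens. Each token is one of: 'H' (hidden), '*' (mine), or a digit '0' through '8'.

H H H H H H
H H H H H H
H 2 H H H H
H H H H H H
H H H H H H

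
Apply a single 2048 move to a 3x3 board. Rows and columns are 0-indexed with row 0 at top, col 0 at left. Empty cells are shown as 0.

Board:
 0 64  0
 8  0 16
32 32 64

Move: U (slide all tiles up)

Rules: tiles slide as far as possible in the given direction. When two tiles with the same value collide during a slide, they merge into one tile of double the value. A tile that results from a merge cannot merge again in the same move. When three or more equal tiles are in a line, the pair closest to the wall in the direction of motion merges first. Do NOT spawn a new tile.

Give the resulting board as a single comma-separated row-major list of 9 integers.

Slide up:
col 0: [0, 8, 32] -> [8, 32, 0]
col 1: [64, 0, 32] -> [64, 32, 0]
col 2: [0, 16, 64] -> [16, 64, 0]

Answer: 8, 64, 16, 32, 32, 64, 0, 0, 0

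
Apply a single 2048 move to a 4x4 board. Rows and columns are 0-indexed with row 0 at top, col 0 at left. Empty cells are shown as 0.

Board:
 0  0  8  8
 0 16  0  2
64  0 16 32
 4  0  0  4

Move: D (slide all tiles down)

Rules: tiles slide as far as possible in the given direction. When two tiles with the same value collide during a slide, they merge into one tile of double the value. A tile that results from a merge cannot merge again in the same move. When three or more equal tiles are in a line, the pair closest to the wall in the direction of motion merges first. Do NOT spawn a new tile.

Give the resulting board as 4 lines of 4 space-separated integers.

Slide down:
col 0: [0, 0, 64, 4] -> [0, 0, 64, 4]
col 1: [0, 16, 0, 0] -> [0, 0, 0, 16]
col 2: [8, 0, 16, 0] -> [0, 0, 8, 16]
col 3: [8, 2, 32, 4] -> [8, 2, 32, 4]

Answer:  0  0  0  8
 0  0  0  2
64  0  8 32
 4 16 16  4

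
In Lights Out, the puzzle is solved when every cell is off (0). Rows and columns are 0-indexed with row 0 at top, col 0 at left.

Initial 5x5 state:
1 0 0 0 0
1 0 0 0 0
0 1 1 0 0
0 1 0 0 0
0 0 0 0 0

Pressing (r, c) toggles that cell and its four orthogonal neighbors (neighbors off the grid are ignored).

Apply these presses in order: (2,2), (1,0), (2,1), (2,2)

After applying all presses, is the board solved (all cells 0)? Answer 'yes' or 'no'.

Answer: yes

Derivation:
After press 1 at (2,2):
1 0 0 0 0
1 0 1 0 0
0 0 0 1 0
0 1 1 0 0
0 0 0 0 0

After press 2 at (1,0):
0 0 0 0 0
0 1 1 0 0
1 0 0 1 0
0 1 1 0 0
0 0 0 0 0

After press 3 at (2,1):
0 0 0 0 0
0 0 1 0 0
0 1 1 1 0
0 0 1 0 0
0 0 0 0 0

After press 4 at (2,2):
0 0 0 0 0
0 0 0 0 0
0 0 0 0 0
0 0 0 0 0
0 0 0 0 0

Lights still on: 0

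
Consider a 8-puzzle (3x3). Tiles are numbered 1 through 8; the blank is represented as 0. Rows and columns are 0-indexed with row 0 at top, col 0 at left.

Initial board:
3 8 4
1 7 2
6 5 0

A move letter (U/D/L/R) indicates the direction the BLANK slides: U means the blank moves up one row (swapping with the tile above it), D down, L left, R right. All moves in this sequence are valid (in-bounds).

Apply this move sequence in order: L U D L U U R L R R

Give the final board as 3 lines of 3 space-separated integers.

After move 1 (L):
3 8 4
1 7 2
6 0 5

After move 2 (U):
3 8 4
1 0 2
6 7 5

After move 3 (D):
3 8 4
1 7 2
6 0 5

After move 4 (L):
3 8 4
1 7 2
0 6 5

After move 5 (U):
3 8 4
0 7 2
1 6 5

After move 6 (U):
0 8 4
3 7 2
1 6 5

After move 7 (R):
8 0 4
3 7 2
1 6 5

After move 8 (L):
0 8 4
3 7 2
1 6 5

After move 9 (R):
8 0 4
3 7 2
1 6 5

After move 10 (R):
8 4 0
3 7 2
1 6 5

Answer: 8 4 0
3 7 2
1 6 5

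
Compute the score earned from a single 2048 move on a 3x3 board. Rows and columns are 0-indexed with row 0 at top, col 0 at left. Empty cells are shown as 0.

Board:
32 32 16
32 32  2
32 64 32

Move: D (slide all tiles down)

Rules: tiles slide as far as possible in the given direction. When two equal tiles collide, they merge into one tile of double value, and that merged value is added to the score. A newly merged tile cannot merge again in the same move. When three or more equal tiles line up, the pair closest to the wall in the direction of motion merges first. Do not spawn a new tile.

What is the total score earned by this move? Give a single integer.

Slide down:
col 0: [32, 32, 32] -> [0, 32, 64]  score +64 (running 64)
col 1: [32, 32, 64] -> [0, 64, 64]  score +64 (running 128)
col 2: [16, 2, 32] -> [16, 2, 32]  score +0 (running 128)
Board after move:
 0  0 16
32 64  2
64 64 32

Answer: 128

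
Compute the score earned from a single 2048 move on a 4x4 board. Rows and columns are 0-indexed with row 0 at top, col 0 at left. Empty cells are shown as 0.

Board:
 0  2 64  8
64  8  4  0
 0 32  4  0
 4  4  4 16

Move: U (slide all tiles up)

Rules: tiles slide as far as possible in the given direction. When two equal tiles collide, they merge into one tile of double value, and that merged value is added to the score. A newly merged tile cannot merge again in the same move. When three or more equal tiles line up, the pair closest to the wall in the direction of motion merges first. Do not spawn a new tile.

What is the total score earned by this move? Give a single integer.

Slide up:
col 0: [0, 64, 0, 4] -> [64, 4, 0, 0]  score +0 (running 0)
col 1: [2, 8, 32, 4] -> [2, 8, 32, 4]  score +0 (running 0)
col 2: [64, 4, 4, 4] -> [64, 8, 4, 0]  score +8 (running 8)
col 3: [8, 0, 0, 16] -> [8, 16, 0, 0]  score +0 (running 8)
Board after move:
64  2 64  8
 4  8  8 16
 0 32  4  0
 0  4  0  0

Answer: 8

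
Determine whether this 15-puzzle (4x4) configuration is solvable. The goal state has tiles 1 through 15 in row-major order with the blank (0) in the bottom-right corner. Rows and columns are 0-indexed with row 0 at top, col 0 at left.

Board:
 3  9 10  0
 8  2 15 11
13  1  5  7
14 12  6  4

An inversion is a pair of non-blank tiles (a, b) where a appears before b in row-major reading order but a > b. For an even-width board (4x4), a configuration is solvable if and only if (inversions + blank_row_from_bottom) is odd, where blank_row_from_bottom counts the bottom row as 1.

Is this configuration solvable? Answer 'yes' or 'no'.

Answer: no

Derivation:
Inversions: 52
Blank is in row 0 (0-indexed from top), which is row 4 counting from the bottom (bottom = 1).
52 + 4 = 56, which is even, so the puzzle is not solvable.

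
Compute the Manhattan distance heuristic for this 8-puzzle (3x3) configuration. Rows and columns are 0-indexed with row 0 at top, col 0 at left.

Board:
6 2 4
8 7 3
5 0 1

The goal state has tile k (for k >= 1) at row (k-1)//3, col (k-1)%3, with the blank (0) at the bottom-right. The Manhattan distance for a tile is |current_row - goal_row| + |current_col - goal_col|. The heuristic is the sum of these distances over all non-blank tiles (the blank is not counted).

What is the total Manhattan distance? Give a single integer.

Answer: 17

Derivation:
Tile 6: at (0,0), goal (1,2), distance |0-1|+|0-2| = 3
Tile 2: at (0,1), goal (0,1), distance |0-0|+|1-1| = 0
Tile 4: at (0,2), goal (1,0), distance |0-1|+|2-0| = 3
Tile 8: at (1,0), goal (2,1), distance |1-2|+|0-1| = 2
Tile 7: at (1,1), goal (2,0), distance |1-2|+|1-0| = 2
Tile 3: at (1,2), goal (0,2), distance |1-0|+|2-2| = 1
Tile 5: at (2,0), goal (1,1), distance |2-1|+|0-1| = 2
Tile 1: at (2,2), goal (0,0), distance |2-0|+|2-0| = 4
Sum: 3 + 0 + 3 + 2 + 2 + 1 + 2 + 4 = 17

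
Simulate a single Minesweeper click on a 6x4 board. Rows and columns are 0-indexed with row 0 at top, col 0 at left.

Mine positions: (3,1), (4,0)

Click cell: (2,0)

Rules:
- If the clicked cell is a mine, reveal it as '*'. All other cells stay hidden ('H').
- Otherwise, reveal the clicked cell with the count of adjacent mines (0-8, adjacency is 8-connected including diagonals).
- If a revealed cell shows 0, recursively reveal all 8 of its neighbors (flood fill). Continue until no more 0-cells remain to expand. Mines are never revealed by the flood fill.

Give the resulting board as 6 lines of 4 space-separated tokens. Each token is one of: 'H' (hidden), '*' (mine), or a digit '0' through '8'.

H H H H
H H H H
1 H H H
H H H H
H H H H
H H H H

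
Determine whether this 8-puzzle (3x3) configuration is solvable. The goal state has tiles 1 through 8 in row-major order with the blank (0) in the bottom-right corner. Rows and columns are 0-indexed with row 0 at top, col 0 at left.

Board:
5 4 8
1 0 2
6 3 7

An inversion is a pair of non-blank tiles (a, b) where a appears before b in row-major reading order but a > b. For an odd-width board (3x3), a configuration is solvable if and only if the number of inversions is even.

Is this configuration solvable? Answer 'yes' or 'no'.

Inversions (pairs i<j in row-major order where tile[i] > tile[j] > 0): 13
13 is odd, so the puzzle is not solvable.

Answer: no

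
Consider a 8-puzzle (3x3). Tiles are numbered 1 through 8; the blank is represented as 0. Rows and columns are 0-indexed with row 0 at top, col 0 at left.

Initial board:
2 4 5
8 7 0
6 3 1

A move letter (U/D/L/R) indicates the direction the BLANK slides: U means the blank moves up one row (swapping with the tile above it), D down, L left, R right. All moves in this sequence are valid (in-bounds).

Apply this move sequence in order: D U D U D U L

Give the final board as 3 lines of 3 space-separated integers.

Answer: 2 4 5
8 0 7
6 3 1

Derivation:
After move 1 (D):
2 4 5
8 7 1
6 3 0

After move 2 (U):
2 4 5
8 7 0
6 3 1

After move 3 (D):
2 4 5
8 7 1
6 3 0

After move 4 (U):
2 4 5
8 7 0
6 3 1

After move 5 (D):
2 4 5
8 7 1
6 3 0

After move 6 (U):
2 4 5
8 7 0
6 3 1

After move 7 (L):
2 4 5
8 0 7
6 3 1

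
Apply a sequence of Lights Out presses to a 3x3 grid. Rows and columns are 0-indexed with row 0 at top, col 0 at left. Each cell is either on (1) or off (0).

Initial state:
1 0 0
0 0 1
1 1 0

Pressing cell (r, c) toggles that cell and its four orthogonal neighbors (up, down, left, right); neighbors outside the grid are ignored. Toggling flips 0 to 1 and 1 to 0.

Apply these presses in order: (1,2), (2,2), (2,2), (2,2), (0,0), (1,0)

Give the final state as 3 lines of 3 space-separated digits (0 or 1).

After press 1 at (1,2):
1 0 1
0 1 0
1 1 1

After press 2 at (2,2):
1 0 1
0 1 1
1 0 0

After press 3 at (2,2):
1 0 1
0 1 0
1 1 1

After press 4 at (2,2):
1 0 1
0 1 1
1 0 0

After press 5 at (0,0):
0 1 1
1 1 1
1 0 0

After press 6 at (1,0):
1 1 1
0 0 1
0 0 0

Answer: 1 1 1
0 0 1
0 0 0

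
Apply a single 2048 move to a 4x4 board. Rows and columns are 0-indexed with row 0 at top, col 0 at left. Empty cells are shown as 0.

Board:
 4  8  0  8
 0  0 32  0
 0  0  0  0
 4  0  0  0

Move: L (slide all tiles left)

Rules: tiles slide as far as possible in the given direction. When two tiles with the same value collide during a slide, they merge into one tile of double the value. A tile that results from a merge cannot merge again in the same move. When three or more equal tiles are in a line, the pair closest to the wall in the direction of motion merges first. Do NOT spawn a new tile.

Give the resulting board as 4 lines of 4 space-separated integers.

Answer:  4 16  0  0
32  0  0  0
 0  0  0  0
 4  0  0  0

Derivation:
Slide left:
row 0: [4, 8, 0, 8] -> [4, 16, 0, 0]
row 1: [0, 0, 32, 0] -> [32, 0, 0, 0]
row 2: [0, 0, 0, 0] -> [0, 0, 0, 0]
row 3: [4, 0, 0, 0] -> [4, 0, 0, 0]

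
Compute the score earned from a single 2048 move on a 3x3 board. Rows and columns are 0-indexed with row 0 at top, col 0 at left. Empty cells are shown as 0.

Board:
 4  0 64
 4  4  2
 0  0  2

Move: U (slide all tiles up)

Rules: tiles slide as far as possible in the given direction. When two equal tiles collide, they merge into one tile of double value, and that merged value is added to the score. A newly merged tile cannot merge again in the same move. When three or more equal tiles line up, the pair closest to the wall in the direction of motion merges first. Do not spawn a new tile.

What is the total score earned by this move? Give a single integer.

Slide up:
col 0: [4, 4, 0] -> [8, 0, 0]  score +8 (running 8)
col 1: [0, 4, 0] -> [4, 0, 0]  score +0 (running 8)
col 2: [64, 2, 2] -> [64, 4, 0]  score +4 (running 12)
Board after move:
 8  4 64
 0  0  4
 0  0  0

Answer: 12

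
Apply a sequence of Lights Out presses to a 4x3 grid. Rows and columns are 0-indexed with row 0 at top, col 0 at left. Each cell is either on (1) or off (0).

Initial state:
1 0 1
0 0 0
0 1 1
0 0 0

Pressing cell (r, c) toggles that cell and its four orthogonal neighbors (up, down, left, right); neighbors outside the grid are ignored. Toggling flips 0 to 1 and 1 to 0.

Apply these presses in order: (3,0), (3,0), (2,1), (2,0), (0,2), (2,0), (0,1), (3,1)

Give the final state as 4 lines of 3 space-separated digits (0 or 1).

Answer: 0 0 1
0 0 1
1 1 0
1 0 1

Derivation:
After press 1 at (3,0):
1 0 1
0 0 0
1 1 1
1 1 0

After press 2 at (3,0):
1 0 1
0 0 0
0 1 1
0 0 0

After press 3 at (2,1):
1 0 1
0 1 0
1 0 0
0 1 0

After press 4 at (2,0):
1 0 1
1 1 0
0 1 0
1 1 0

After press 5 at (0,2):
1 1 0
1 1 1
0 1 0
1 1 0

After press 6 at (2,0):
1 1 0
0 1 1
1 0 0
0 1 0

After press 7 at (0,1):
0 0 1
0 0 1
1 0 0
0 1 0

After press 8 at (3,1):
0 0 1
0 0 1
1 1 0
1 0 1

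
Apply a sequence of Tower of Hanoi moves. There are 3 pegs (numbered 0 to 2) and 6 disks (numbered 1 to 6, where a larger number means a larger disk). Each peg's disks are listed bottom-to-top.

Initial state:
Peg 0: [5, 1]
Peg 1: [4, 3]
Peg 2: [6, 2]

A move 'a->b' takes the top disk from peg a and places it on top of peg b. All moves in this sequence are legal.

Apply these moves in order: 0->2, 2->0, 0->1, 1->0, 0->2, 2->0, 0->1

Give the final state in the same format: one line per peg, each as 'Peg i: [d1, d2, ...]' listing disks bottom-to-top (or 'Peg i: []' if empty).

Answer: Peg 0: [5]
Peg 1: [4, 3, 1]
Peg 2: [6, 2]

Derivation:
After move 1 (0->2):
Peg 0: [5]
Peg 1: [4, 3]
Peg 2: [6, 2, 1]

After move 2 (2->0):
Peg 0: [5, 1]
Peg 1: [4, 3]
Peg 2: [6, 2]

After move 3 (0->1):
Peg 0: [5]
Peg 1: [4, 3, 1]
Peg 2: [6, 2]

After move 4 (1->0):
Peg 0: [5, 1]
Peg 1: [4, 3]
Peg 2: [6, 2]

After move 5 (0->2):
Peg 0: [5]
Peg 1: [4, 3]
Peg 2: [6, 2, 1]

After move 6 (2->0):
Peg 0: [5, 1]
Peg 1: [4, 3]
Peg 2: [6, 2]

After move 7 (0->1):
Peg 0: [5]
Peg 1: [4, 3, 1]
Peg 2: [6, 2]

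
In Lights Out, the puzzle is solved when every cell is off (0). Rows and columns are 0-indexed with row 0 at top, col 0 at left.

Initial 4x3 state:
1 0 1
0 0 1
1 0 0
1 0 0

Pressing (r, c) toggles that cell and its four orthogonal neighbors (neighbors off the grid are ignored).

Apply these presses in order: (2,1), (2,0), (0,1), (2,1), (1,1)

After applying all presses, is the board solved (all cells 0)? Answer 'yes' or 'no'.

After press 1 at (2,1):
1 0 1
0 1 1
0 1 1
1 1 0

After press 2 at (2,0):
1 0 1
1 1 1
1 0 1
0 1 0

After press 3 at (0,1):
0 1 0
1 0 1
1 0 1
0 1 0

After press 4 at (2,1):
0 1 0
1 1 1
0 1 0
0 0 0

After press 5 at (1,1):
0 0 0
0 0 0
0 0 0
0 0 0

Lights still on: 0

Answer: yes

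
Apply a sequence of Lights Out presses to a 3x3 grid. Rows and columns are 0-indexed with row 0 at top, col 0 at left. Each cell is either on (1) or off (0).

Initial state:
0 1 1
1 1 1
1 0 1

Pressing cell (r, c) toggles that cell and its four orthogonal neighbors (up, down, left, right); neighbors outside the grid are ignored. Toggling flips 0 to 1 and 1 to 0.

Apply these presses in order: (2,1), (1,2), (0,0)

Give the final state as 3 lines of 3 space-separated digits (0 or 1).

Answer: 1 0 0
0 1 0
0 1 1

Derivation:
After press 1 at (2,1):
0 1 1
1 0 1
0 1 0

After press 2 at (1,2):
0 1 0
1 1 0
0 1 1

After press 3 at (0,0):
1 0 0
0 1 0
0 1 1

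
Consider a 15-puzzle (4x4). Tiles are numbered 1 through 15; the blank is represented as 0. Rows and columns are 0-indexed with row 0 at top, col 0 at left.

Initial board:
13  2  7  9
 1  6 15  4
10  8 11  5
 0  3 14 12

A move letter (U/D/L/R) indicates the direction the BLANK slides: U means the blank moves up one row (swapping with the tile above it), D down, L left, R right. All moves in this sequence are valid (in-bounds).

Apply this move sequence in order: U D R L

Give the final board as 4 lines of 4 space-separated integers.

After move 1 (U):
13  2  7  9
 1  6 15  4
 0  8 11  5
10  3 14 12

After move 2 (D):
13  2  7  9
 1  6 15  4
10  8 11  5
 0  3 14 12

After move 3 (R):
13  2  7  9
 1  6 15  4
10  8 11  5
 3  0 14 12

After move 4 (L):
13  2  7  9
 1  6 15  4
10  8 11  5
 0  3 14 12

Answer: 13  2  7  9
 1  6 15  4
10  8 11  5
 0  3 14 12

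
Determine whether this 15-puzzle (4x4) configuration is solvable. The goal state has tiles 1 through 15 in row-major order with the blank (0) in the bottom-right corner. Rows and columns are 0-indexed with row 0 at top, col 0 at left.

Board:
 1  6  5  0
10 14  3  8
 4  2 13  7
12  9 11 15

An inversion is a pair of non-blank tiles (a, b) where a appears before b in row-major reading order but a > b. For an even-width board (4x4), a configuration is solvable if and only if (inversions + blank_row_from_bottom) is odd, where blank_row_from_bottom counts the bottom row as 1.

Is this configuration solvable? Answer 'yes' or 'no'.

Inversions: 33
Blank is in row 0 (0-indexed from top), which is row 4 counting from the bottom (bottom = 1).
33 + 4 = 37, which is odd, so the puzzle is solvable.

Answer: yes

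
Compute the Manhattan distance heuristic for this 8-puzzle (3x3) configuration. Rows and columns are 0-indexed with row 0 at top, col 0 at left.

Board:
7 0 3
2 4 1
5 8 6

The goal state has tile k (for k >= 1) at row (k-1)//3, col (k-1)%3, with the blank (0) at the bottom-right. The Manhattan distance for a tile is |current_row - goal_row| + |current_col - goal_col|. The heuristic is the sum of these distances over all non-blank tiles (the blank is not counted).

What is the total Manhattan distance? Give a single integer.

Answer: 11

Derivation:
Tile 7: (0,0)->(2,0) = 2
Tile 3: (0,2)->(0,2) = 0
Tile 2: (1,0)->(0,1) = 2
Tile 4: (1,1)->(1,0) = 1
Tile 1: (1,2)->(0,0) = 3
Tile 5: (2,0)->(1,1) = 2
Tile 8: (2,1)->(2,1) = 0
Tile 6: (2,2)->(1,2) = 1
Sum: 2 + 0 + 2 + 1 + 3 + 2 + 0 + 1 = 11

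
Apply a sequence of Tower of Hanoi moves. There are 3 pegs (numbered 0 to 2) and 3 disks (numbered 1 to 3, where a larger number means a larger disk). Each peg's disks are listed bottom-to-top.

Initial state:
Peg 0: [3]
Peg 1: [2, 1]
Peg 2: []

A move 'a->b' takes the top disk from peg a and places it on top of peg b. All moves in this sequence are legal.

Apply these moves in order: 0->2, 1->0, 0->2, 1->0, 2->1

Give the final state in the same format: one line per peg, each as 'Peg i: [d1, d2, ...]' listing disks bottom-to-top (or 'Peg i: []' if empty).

After move 1 (0->2):
Peg 0: []
Peg 1: [2, 1]
Peg 2: [3]

After move 2 (1->0):
Peg 0: [1]
Peg 1: [2]
Peg 2: [3]

After move 3 (0->2):
Peg 0: []
Peg 1: [2]
Peg 2: [3, 1]

After move 4 (1->0):
Peg 0: [2]
Peg 1: []
Peg 2: [3, 1]

After move 5 (2->1):
Peg 0: [2]
Peg 1: [1]
Peg 2: [3]

Answer: Peg 0: [2]
Peg 1: [1]
Peg 2: [3]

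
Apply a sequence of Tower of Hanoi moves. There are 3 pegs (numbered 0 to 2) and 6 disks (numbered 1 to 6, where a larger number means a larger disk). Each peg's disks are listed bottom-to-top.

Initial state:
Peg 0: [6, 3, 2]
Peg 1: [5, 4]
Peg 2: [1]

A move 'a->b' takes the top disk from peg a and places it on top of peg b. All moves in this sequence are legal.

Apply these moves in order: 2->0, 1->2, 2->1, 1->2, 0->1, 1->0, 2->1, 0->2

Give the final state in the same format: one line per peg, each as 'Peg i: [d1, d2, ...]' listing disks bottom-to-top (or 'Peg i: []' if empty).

Answer: Peg 0: [6, 3, 2]
Peg 1: [5, 4]
Peg 2: [1]

Derivation:
After move 1 (2->0):
Peg 0: [6, 3, 2, 1]
Peg 1: [5, 4]
Peg 2: []

After move 2 (1->2):
Peg 0: [6, 3, 2, 1]
Peg 1: [5]
Peg 2: [4]

After move 3 (2->1):
Peg 0: [6, 3, 2, 1]
Peg 1: [5, 4]
Peg 2: []

After move 4 (1->2):
Peg 0: [6, 3, 2, 1]
Peg 1: [5]
Peg 2: [4]

After move 5 (0->1):
Peg 0: [6, 3, 2]
Peg 1: [5, 1]
Peg 2: [4]

After move 6 (1->0):
Peg 0: [6, 3, 2, 1]
Peg 1: [5]
Peg 2: [4]

After move 7 (2->1):
Peg 0: [6, 3, 2, 1]
Peg 1: [5, 4]
Peg 2: []

After move 8 (0->2):
Peg 0: [6, 3, 2]
Peg 1: [5, 4]
Peg 2: [1]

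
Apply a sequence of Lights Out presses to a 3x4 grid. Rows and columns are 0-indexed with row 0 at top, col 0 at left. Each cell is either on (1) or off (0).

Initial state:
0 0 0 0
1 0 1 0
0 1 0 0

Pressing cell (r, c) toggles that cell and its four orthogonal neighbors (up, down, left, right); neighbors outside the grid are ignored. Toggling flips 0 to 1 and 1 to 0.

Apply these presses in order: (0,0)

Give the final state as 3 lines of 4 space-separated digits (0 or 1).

After press 1 at (0,0):
1 1 0 0
0 0 1 0
0 1 0 0

Answer: 1 1 0 0
0 0 1 0
0 1 0 0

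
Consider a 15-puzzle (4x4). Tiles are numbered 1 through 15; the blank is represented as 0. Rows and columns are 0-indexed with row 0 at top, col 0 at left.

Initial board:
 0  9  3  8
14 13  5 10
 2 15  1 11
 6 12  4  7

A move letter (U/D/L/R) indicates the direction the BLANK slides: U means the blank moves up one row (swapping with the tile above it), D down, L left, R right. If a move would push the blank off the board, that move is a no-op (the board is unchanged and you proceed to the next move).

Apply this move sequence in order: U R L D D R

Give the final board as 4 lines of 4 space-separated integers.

After move 1 (U):
 0  9  3  8
14 13  5 10
 2 15  1 11
 6 12  4  7

After move 2 (R):
 9  0  3  8
14 13  5 10
 2 15  1 11
 6 12  4  7

After move 3 (L):
 0  9  3  8
14 13  5 10
 2 15  1 11
 6 12  4  7

After move 4 (D):
14  9  3  8
 0 13  5 10
 2 15  1 11
 6 12  4  7

After move 5 (D):
14  9  3  8
 2 13  5 10
 0 15  1 11
 6 12  4  7

After move 6 (R):
14  9  3  8
 2 13  5 10
15  0  1 11
 6 12  4  7

Answer: 14  9  3  8
 2 13  5 10
15  0  1 11
 6 12  4  7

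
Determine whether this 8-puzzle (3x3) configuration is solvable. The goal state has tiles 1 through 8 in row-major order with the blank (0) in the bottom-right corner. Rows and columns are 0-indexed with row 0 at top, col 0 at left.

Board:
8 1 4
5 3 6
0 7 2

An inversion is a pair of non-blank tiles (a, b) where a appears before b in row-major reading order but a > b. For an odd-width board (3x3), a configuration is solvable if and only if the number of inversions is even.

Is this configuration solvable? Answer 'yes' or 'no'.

Inversions (pairs i<j in row-major order where tile[i] > tile[j] > 0): 14
14 is even, so the puzzle is solvable.

Answer: yes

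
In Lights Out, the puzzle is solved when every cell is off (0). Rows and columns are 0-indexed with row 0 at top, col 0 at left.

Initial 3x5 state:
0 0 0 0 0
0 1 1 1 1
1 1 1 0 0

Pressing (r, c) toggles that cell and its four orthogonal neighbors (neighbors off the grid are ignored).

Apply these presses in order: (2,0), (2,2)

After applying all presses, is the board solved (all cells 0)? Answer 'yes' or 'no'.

Answer: no

Derivation:
After press 1 at (2,0):
0 0 0 0 0
1 1 1 1 1
0 0 1 0 0

After press 2 at (2,2):
0 0 0 0 0
1 1 0 1 1
0 1 0 1 0

Lights still on: 6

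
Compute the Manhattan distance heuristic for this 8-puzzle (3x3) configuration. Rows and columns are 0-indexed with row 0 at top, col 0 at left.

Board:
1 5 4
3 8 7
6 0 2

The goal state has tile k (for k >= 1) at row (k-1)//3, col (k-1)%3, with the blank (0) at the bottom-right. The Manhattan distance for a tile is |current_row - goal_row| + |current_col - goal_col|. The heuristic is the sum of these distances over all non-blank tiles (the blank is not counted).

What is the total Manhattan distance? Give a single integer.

Answer: 17

Derivation:
Tile 1: (0,0)->(0,0) = 0
Tile 5: (0,1)->(1,1) = 1
Tile 4: (0,2)->(1,0) = 3
Tile 3: (1,0)->(0,2) = 3
Tile 8: (1,1)->(2,1) = 1
Tile 7: (1,2)->(2,0) = 3
Tile 6: (2,0)->(1,2) = 3
Tile 2: (2,2)->(0,1) = 3
Sum: 0 + 1 + 3 + 3 + 1 + 3 + 3 + 3 = 17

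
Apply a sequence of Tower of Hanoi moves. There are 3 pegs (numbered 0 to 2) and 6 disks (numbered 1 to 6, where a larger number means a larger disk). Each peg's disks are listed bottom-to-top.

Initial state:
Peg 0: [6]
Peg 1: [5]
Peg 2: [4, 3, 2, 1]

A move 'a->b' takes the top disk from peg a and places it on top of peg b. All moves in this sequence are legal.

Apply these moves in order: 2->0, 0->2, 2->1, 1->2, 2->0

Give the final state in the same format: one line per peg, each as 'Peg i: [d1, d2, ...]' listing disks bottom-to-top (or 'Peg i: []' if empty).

After move 1 (2->0):
Peg 0: [6, 1]
Peg 1: [5]
Peg 2: [4, 3, 2]

After move 2 (0->2):
Peg 0: [6]
Peg 1: [5]
Peg 2: [4, 3, 2, 1]

After move 3 (2->1):
Peg 0: [6]
Peg 1: [5, 1]
Peg 2: [4, 3, 2]

After move 4 (1->2):
Peg 0: [6]
Peg 1: [5]
Peg 2: [4, 3, 2, 1]

After move 5 (2->0):
Peg 0: [6, 1]
Peg 1: [5]
Peg 2: [4, 3, 2]

Answer: Peg 0: [6, 1]
Peg 1: [5]
Peg 2: [4, 3, 2]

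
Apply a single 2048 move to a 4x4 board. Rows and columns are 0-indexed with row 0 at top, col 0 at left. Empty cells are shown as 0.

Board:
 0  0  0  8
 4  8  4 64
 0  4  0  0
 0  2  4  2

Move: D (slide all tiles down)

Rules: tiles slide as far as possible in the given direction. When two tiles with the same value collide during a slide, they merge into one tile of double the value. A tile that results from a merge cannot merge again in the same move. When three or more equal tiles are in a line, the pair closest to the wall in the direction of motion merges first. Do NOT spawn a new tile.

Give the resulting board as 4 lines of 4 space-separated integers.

Slide down:
col 0: [0, 4, 0, 0] -> [0, 0, 0, 4]
col 1: [0, 8, 4, 2] -> [0, 8, 4, 2]
col 2: [0, 4, 0, 4] -> [0, 0, 0, 8]
col 3: [8, 64, 0, 2] -> [0, 8, 64, 2]

Answer:  0  0  0  0
 0  8  0  8
 0  4  0 64
 4  2  8  2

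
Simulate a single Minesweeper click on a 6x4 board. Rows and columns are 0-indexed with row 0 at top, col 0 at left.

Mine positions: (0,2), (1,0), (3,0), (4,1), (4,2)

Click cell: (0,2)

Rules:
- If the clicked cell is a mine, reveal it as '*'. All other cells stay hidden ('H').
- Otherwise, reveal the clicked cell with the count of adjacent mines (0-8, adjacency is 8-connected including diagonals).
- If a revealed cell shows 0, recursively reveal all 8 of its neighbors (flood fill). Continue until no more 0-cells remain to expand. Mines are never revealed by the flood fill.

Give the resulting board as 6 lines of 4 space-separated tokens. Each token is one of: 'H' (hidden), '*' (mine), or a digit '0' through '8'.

H H * H
H H H H
H H H H
H H H H
H H H H
H H H H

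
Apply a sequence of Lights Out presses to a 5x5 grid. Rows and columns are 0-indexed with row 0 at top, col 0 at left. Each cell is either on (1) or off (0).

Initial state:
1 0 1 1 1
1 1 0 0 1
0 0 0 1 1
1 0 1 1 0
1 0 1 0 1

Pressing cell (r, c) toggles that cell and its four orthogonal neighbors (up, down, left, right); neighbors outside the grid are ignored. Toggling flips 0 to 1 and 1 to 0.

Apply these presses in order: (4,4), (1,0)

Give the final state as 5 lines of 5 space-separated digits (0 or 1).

After press 1 at (4,4):
1 0 1 1 1
1 1 0 0 1
0 0 0 1 1
1 0 1 1 1
1 0 1 1 0

After press 2 at (1,0):
0 0 1 1 1
0 0 0 0 1
1 0 0 1 1
1 0 1 1 1
1 0 1 1 0

Answer: 0 0 1 1 1
0 0 0 0 1
1 0 0 1 1
1 0 1 1 1
1 0 1 1 0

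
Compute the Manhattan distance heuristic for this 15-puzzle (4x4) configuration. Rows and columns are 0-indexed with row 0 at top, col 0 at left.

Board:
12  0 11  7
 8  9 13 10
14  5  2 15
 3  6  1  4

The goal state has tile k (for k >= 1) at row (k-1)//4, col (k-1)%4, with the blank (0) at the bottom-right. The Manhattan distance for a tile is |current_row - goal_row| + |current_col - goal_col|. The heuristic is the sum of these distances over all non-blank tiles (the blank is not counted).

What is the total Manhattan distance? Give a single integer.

Tile 12: at (0,0), goal (2,3), distance |0-2|+|0-3| = 5
Tile 11: at (0,2), goal (2,2), distance |0-2|+|2-2| = 2
Tile 7: at (0,3), goal (1,2), distance |0-1|+|3-2| = 2
Tile 8: at (1,0), goal (1,3), distance |1-1|+|0-3| = 3
Tile 9: at (1,1), goal (2,0), distance |1-2|+|1-0| = 2
Tile 13: at (1,2), goal (3,0), distance |1-3|+|2-0| = 4
Tile 10: at (1,3), goal (2,1), distance |1-2|+|3-1| = 3
Tile 14: at (2,0), goal (3,1), distance |2-3|+|0-1| = 2
Tile 5: at (2,1), goal (1,0), distance |2-1|+|1-0| = 2
Tile 2: at (2,2), goal (0,1), distance |2-0|+|2-1| = 3
Tile 15: at (2,3), goal (3,2), distance |2-3|+|3-2| = 2
Tile 3: at (3,0), goal (0,2), distance |3-0|+|0-2| = 5
Tile 6: at (3,1), goal (1,1), distance |3-1|+|1-1| = 2
Tile 1: at (3,2), goal (0,0), distance |3-0|+|2-0| = 5
Tile 4: at (3,3), goal (0,3), distance |3-0|+|3-3| = 3
Sum: 5 + 2 + 2 + 3 + 2 + 4 + 3 + 2 + 2 + 3 + 2 + 5 + 2 + 5 + 3 = 45

Answer: 45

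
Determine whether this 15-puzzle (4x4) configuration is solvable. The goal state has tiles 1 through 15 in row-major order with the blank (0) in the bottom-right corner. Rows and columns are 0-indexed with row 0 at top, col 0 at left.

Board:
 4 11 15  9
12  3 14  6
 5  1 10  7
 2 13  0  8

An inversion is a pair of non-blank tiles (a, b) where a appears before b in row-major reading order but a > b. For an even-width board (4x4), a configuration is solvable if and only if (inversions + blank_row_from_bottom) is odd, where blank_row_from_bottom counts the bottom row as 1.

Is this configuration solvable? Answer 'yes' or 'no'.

Answer: no

Derivation:
Inversions: 59
Blank is in row 3 (0-indexed from top), which is row 1 counting from the bottom (bottom = 1).
59 + 1 = 60, which is even, so the puzzle is not solvable.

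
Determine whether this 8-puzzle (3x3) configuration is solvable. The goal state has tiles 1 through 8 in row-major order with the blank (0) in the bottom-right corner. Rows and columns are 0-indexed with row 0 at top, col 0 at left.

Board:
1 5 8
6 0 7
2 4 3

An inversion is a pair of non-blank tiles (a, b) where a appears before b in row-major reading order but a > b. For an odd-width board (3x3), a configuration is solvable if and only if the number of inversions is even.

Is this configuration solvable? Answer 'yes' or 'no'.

Answer: no

Derivation:
Inversions (pairs i<j in row-major order where tile[i] > tile[j] > 0): 15
15 is odd, so the puzzle is not solvable.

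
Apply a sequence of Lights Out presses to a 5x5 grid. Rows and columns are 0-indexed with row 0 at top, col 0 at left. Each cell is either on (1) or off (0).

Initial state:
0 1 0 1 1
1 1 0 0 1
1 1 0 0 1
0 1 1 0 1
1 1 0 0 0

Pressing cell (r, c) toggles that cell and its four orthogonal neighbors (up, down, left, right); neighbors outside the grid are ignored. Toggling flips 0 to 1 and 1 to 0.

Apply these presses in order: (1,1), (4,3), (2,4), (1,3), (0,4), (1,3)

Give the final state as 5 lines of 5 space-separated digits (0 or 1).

After press 1 at (1,1):
0 0 0 1 1
0 0 1 0 1
1 0 0 0 1
0 1 1 0 1
1 1 0 0 0

After press 2 at (4,3):
0 0 0 1 1
0 0 1 0 1
1 0 0 0 1
0 1 1 1 1
1 1 1 1 1

After press 3 at (2,4):
0 0 0 1 1
0 0 1 0 0
1 0 0 1 0
0 1 1 1 0
1 1 1 1 1

After press 4 at (1,3):
0 0 0 0 1
0 0 0 1 1
1 0 0 0 0
0 1 1 1 0
1 1 1 1 1

After press 5 at (0,4):
0 0 0 1 0
0 0 0 1 0
1 0 0 0 0
0 1 1 1 0
1 1 1 1 1

After press 6 at (1,3):
0 0 0 0 0
0 0 1 0 1
1 0 0 1 0
0 1 1 1 0
1 1 1 1 1

Answer: 0 0 0 0 0
0 0 1 0 1
1 0 0 1 0
0 1 1 1 0
1 1 1 1 1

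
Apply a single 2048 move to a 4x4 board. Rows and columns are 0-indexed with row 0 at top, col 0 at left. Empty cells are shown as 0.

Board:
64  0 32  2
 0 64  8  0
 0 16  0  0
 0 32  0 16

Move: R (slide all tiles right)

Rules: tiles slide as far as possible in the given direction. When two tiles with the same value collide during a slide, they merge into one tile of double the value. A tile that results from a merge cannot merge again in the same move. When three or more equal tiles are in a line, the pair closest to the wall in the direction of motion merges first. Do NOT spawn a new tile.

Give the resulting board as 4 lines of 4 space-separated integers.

Slide right:
row 0: [64, 0, 32, 2] -> [0, 64, 32, 2]
row 1: [0, 64, 8, 0] -> [0, 0, 64, 8]
row 2: [0, 16, 0, 0] -> [0, 0, 0, 16]
row 3: [0, 32, 0, 16] -> [0, 0, 32, 16]

Answer:  0 64 32  2
 0  0 64  8
 0  0  0 16
 0  0 32 16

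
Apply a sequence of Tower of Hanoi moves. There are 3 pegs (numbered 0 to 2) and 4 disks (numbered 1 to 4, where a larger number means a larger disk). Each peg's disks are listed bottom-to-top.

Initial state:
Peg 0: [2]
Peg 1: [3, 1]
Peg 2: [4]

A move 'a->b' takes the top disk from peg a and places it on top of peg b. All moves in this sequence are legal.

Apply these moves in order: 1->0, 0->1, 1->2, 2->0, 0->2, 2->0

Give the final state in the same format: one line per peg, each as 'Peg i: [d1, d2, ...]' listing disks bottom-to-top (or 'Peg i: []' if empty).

After move 1 (1->0):
Peg 0: [2, 1]
Peg 1: [3]
Peg 2: [4]

After move 2 (0->1):
Peg 0: [2]
Peg 1: [3, 1]
Peg 2: [4]

After move 3 (1->2):
Peg 0: [2]
Peg 1: [3]
Peg 2: [4, 1]

After move 4 (2->0):
Peg 0: [2, 1]
Peg 1: [3]
Peg 2: [4]

After move 5 (0->2):
Peg 0: [2]
Peg 1: [3]
Peg 2: [4, 1]

After move 6 (2->0):
Peg 0: [2, 1]
Peg 1: [3]
Peg 2: [4]

Answer: Peg 0: [2, 1]
Peg 1: [3]
Peg 2: [4]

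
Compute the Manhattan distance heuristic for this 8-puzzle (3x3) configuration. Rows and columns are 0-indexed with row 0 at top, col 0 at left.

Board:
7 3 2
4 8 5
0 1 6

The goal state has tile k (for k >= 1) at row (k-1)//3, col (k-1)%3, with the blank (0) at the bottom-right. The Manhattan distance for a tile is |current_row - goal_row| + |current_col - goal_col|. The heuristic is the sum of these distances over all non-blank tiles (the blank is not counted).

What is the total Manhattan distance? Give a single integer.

Answer: 10

Derivation:
Tile 7: (0,0)->(2,0) = 2
Tile 3: (0,1)->(0,2) = 1
Tile 2: (0,2)->(0,1) = 1
Tile 4: (1,0)->(1,0) = 0
Tile 8: (1,1)->(2,1) = 1
Tile 5: (1,2)->(1,1) = 1
Tile 1: (2,1)->(0,0) = 3
Tile 6: (2,2)->(1,2) = 1
Sum: 2 + 1 + 1 + 0 + 1 + 1 + 3 + 1 = 10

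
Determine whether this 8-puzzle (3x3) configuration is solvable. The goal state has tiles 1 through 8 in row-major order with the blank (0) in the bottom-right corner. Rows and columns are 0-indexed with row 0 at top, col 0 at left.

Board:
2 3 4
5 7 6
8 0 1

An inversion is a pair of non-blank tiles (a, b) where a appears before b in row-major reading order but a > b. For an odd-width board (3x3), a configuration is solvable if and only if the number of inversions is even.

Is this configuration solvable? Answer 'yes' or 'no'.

Answer: yes

Derivation:
Inversions (pairs i<j in row-major order where tile[i] > tile[j] > 0): 8
8 is even, so the puzzle is solvable.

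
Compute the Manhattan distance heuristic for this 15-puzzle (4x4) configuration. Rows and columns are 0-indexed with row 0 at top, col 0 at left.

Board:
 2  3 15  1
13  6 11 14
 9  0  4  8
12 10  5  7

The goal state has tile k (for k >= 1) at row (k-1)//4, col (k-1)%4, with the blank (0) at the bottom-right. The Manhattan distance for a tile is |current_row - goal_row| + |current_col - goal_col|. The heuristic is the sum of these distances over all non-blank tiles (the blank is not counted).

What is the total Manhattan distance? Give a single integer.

Tile 2: (0,0)->(0,1) = 1
Tile 3: (0,1)->(0,2) = 1
Tile 15: (0,2)->(3,2) = 3
Tile 1: (0,3)->(0,0) = 3
Tile 13: (1,0)->(3,0) = 2
Tile 6: (1,1)->(1,1) = 0
Tile 11: (1,2)->(2,2) = 1
Tile 14: (1,3)->(3,1) = 4
Tile 9: (2,0)->(2,0) = 0
Tile 4: (2,2)->(0,3) = 3
Tile 8: (2,3)->(1,3) = 1
Tile 12: (3,0)->(2,3) = 4
Tile 10: (3,1)->(2,1) = 1
Tile 5: (3,2)->(1,0) = 4
Tile 7: (3,3)->(1,2) = 3
Sum: 1 + 1 + 3 + 3 + 2 + 0 + 1 + 4 + 0 + 3 + 1 + 4 + 1 + 4 + 3 = 31

Answer: 31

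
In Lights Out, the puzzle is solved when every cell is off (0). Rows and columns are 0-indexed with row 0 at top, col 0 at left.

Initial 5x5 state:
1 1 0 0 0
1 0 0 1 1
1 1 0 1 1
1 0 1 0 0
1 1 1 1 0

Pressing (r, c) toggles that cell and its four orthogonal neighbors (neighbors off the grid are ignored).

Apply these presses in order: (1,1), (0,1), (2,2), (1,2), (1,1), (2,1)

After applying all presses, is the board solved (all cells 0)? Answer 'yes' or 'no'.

Answer: no

Derivation:
After press 1 at (1,1):
1 0 0 0 0
0 1 1 1 1
1 0 0 1 1
1 0 1 0 0
1 1 1 1 0

After press 2 at (0,1):
0 1 1 0 0
0 0 1 1 1
1 0 0 1 1
1 0 1 0 0
1 1 1 1 0

After press 3 at (2,2):
0 1 1 0 0
0 0 0 1 1
1 1 1 0 1
1 0 0 0 0
1 1 1 1 0

After press 4 at (1,2):
0 1 0 0 0
0 1 1 0 1
1 1 0 0 1
1 0 0 0 0
1 1 1 1 0

After press 5 at (1,1):
0 0 0 0 0
1 0 0 0 1
1 0 0 0 1
1 0 0 0 0
1 1 1 1 0

After press 6 at (2,1):
0 0 0 0 0
1 1 0 0 1
0 1 1 0 1
1 1 0 0 0
1 1 1 1 0

Lights still on: 12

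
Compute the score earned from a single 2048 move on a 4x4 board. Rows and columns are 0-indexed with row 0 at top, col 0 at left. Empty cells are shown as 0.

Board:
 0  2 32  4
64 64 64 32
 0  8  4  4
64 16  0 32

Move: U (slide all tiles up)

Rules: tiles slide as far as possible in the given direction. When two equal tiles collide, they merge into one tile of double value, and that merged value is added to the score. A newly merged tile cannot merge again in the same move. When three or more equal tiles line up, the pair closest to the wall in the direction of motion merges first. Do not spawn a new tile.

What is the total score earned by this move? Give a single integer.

Answer: 128

Derivation:
Slide up:
col 0: [0, 64, 0, 64] -> [128, 0, 0, 0]  score +128 (running 128)
col 1: [2, 64, 8, 16] -> [2, 64, 8, 16]  score +0 (running 128)
col 2: [32, 64, 4, 0] -> [32, 64, 4, 0]  score +0 (running 128)
col 3: [4, 32, 4, 32] -> [4, 32, 4, 32]  score +0 (running 128)
Board after move:
128   2  32   4
  0  64  64  32
  0   8   4   4
  0  16   0  32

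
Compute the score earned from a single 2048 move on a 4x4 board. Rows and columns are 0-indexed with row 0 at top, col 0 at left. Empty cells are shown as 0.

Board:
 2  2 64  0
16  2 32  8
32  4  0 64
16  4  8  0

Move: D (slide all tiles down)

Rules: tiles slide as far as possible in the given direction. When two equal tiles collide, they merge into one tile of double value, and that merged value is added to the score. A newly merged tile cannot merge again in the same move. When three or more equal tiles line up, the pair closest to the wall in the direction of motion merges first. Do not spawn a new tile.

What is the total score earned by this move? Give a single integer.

Answer: 12

Derivation:
Slide down:
col 0: [2, 16, 32, 16] -> [2, 16, 32, 16]  score +0 (running 0)
col 1: [2, 2, 4, 4] -> [0, 0, 4, 8]  score +12 (running 12)
col 2: [64, 32, 0, 8] -> [0, 64, 32, 8]  score +0 (running 12)
col 3: [0, 8, 64, 0] -> [0, 0, 8, 64]  score +0 (running 12)
Board after move:
 2  0  0  0
16  0 64  0
32  4 32  8
16  8  8 64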